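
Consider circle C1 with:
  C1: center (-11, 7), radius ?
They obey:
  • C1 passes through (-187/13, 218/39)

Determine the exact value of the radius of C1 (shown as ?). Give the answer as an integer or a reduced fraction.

1. [C1∋P]  r_C1² − 121/9 = 0  ⇒  r_C1 = 11/3 (r>0 drops 1)

11/3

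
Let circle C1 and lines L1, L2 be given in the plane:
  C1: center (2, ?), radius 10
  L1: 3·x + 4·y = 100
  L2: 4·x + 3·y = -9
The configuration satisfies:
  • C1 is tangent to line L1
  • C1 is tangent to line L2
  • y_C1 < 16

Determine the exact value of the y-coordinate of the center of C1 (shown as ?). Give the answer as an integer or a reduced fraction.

1. [C1‖L1]  y_C1² − 47y_C1 + 396 = 0  ⇒  y_C1 = 11 or 36
2. [C1‖L2]  y_C1² + (34/3)y_C1 − 737/3 = 0  ⇒  y_C1 = -67/3 or 11

11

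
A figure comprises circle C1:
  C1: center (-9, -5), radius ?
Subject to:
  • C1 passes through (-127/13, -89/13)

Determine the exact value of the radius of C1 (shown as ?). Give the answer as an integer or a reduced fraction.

1. [C1∋P]  r_C1² − 4 = 0  ⇒  r_C1 = 2 (r>0 drops 1)

2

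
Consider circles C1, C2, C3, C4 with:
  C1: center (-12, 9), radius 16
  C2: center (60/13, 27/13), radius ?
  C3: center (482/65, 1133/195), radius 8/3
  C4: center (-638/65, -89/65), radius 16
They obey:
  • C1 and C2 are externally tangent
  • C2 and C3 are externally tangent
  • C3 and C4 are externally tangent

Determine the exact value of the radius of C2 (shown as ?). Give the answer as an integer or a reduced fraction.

1. [ext C1·C2]  r_C2² + 32r_C2 − 68 = 0  ⇒  r_C2 = 2 (r>0 drops 1)
2. [ext C2·C3]  r_C2² + (16/3)r_C2 − 44/3 = 0  ⇒  r_C2 = 2 (r>0 drops 1)

2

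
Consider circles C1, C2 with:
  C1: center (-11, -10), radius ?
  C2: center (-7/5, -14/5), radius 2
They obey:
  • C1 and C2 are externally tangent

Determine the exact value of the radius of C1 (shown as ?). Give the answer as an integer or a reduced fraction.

10

1. [ext C1·C2]  r_C1² + 4r_C1 − 140 = 0  ⇒  r_C1 = 10 (r>0 drops 1)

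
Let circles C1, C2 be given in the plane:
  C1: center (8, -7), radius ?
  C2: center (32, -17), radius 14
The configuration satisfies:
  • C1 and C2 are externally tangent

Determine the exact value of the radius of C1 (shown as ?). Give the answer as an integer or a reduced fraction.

1. [ext C1·C2]  r_C1² + 28r_C1 − 480 = 0  ⇒  r_C1 = 12 (r>0 drops 1)

12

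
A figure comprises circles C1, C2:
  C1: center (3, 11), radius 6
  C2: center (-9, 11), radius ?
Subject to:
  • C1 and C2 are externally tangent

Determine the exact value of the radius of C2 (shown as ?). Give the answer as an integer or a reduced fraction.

6

1. [ext C1·C2]  r_C2² + 12r_C2 − 108 = 0  ⇒  r_C2 = 6 (r>0 drops 1)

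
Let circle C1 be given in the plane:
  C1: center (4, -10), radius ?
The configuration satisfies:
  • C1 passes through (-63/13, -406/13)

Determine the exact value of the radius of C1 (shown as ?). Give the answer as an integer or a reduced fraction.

1. [C1∋P]  r_C1² − 529 = 0  ⇒  r_C1 = 23 (r>0 drops 1)

23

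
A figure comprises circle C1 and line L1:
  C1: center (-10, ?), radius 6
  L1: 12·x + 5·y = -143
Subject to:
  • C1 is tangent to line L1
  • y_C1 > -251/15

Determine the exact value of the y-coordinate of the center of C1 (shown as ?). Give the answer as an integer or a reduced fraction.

11

1. [C1‖L1]  y_C1² + (46/5)y_C1 − 1111/5 = 0  ⇒  y_C1 = -101/5 or 11
2. given y_C1 > -251/15: keep 11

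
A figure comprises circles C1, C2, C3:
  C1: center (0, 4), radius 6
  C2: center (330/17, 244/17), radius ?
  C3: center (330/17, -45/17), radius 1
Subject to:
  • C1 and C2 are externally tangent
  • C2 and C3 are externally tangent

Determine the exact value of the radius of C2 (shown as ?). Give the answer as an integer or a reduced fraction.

1. [ext C1·C2]  r_C2² + 12r_C2 − 448 = 0  ⇒  r_C2 = 16 (r>0 drops 1)
2. [ext C2·C3]  r_C2² + 2r_C2 − 288 = 0  ⇒  r_C2 = 16 (r>0 drops 1)

16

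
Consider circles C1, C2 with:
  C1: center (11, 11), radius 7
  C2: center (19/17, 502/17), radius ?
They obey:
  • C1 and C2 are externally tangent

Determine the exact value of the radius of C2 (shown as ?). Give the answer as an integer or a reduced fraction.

14

1. [ext C1·C2]  r_C2² + 14r_C2 − 392 = 0  ⇒  r_C2 = 14 (r>0 drops 1)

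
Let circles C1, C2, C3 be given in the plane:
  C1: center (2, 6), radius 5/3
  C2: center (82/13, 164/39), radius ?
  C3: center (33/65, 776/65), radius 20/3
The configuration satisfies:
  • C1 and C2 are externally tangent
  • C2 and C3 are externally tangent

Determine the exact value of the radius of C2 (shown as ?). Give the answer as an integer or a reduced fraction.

3

1. [ext C1·C2]  r_C2² + (10/3)r_C2 − 19 = 0  ⇒  r_C2 = 3 (r>0 drops 1)
2. [ext C2·C3]  r_C2² + (40/3)r_C2 − 49 = 0  ⇒  r_C2 = 3 (r>0 drops 1)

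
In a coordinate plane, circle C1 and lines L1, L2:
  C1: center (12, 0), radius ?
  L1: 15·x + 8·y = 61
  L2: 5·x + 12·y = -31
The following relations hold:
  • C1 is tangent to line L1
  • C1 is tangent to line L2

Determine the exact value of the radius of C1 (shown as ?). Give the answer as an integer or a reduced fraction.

7

1. [C1‖L1]  r_C1² − 49 = 0  ⇒  r_C1 = 7 (r>0 drops 1)
2. [C1‖L2]  r_C1² − 49 = 0  ⇒  r_C1 = 7 (r>0 drops 1)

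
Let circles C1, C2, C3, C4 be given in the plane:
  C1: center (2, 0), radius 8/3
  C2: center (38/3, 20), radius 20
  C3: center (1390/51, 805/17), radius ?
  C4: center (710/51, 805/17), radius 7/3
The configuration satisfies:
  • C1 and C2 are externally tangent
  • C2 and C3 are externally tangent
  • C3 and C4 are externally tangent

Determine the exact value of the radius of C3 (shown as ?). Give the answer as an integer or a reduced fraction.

11

1. [ext C2·C3]  r_C3² + 40r_C3 − 561 = 0  ⇒  r_C3 = 11 (r>0 drops 1)
2. [ext C3·C4]  r_C3² + (14/3)r_C3 − 517/3 = 0  ⇒  r_C3 = 11 (r>0 drops 1)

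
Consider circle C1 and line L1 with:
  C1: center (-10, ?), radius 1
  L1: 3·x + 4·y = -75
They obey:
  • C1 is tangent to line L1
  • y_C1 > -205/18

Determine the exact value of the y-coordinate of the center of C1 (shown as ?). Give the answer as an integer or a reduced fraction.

-10

1. [C1‖L1]  y_C1² + (45/2)y_C1 + 125 = 0  ⇒  y_C1 = -25/2 or -10
2. given y_C1 > -205/18: keep -10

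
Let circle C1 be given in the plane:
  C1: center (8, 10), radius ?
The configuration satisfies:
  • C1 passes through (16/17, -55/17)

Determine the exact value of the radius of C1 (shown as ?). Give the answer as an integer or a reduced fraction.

1. [C1∋P]  r_C1² − 225 = 0  ⇒  r_C1 = 15 (r>0 drops 1)

15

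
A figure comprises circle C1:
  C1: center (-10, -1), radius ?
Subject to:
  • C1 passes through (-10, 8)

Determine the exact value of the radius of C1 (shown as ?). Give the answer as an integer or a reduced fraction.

1. [C1∋P]  r_C1² − 81 = 0  ⇒  r_C1 = 9 (r>0 drops 1)

9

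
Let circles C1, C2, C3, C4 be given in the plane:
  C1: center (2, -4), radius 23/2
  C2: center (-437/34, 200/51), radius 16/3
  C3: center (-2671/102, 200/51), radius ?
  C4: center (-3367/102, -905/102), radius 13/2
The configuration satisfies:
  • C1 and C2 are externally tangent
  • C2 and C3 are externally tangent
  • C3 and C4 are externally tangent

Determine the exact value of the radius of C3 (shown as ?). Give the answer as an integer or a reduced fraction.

1. [ext C2·C3]  r_C3² + (32/3)r_C3 − 448/3 = 0  ⇒  r_C3 = 8 (r>0 drops 1)
2. [ext C3·C4]  r_C3² + 13r_C3 − 168 = 0  ⇒  r_C3 = 8 (r>0 drops 1)

8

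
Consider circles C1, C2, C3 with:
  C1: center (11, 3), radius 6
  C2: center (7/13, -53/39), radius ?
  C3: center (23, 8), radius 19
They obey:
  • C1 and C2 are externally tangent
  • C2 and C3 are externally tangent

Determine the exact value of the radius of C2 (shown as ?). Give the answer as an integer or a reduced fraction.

16/3

1. [ext C1·C2]  r_C2² + 12r_C2 − 832/9 = 0  ⇒  r_C2 = 16/3 (r>0 drops 1)
2. [ext C2·C3]  r_C2² + 38r_C2 − 2080/9 = 0  ⇒  r_C2 = 16/3 (r>0 drops 1)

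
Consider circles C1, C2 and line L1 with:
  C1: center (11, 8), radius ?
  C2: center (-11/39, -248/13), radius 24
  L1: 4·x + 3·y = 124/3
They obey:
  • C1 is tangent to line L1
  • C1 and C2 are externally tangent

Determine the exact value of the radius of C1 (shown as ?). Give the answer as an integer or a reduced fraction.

16/3

1. [C1‖L1]  r_C1² − 256/9 = 0  ⇒  r_C1 = 16/3 (r>0 drops 1)
2. [ext C1·C2]  r_C1² + 48r_C1 − 2560/9 = 0  ⇒  r_C1 = 16/3 (r>0 drops 1)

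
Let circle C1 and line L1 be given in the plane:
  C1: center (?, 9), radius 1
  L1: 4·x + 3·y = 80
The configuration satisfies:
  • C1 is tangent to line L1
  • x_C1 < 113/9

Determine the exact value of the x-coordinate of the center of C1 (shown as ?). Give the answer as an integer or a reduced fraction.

12

1. [C1‖L1]  x_C1² − (53/2)x_C1 + 174 = 0  ⇒  x_C1 = 12 or 29/2
2. given x_C1 < 113/9: keep 12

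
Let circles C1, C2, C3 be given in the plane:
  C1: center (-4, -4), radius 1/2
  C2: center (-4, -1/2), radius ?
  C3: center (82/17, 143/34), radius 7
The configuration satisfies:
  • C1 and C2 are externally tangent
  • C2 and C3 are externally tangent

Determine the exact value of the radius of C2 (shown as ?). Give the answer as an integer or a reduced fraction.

3

1. [ext C1·C2]  r_C2² + 1r_C2 − 12 = 0  ⇒  r_C2 = 3 (r>0 drops 1)
2. [ext C2·C3]  r_C2² + 14r_C2 − 51 = 0  ⇒  r_C2 = 3 (r>0 drops 1)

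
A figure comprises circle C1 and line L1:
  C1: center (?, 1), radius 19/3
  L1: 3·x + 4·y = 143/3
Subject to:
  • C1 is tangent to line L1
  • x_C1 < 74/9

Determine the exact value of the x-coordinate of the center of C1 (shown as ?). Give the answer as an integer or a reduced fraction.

4

1. [C1‖L1]  x_C1² − (262/9)x_C1 + 904/9 = 0  ⇒  x_C1 = 4 or 226/9
2. given x_C1 < 74/9: keep 4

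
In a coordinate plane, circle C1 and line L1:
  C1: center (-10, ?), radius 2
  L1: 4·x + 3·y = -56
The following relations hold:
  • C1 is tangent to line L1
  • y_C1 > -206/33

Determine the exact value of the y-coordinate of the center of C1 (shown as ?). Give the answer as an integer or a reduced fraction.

1. [C1‖L1]  y_C1² + (32/3)y_C1 + 52/3 = 0  ⇒  y_C1 = -26/3 or -2
2. given y_C1 > -206/33: keep -2

-2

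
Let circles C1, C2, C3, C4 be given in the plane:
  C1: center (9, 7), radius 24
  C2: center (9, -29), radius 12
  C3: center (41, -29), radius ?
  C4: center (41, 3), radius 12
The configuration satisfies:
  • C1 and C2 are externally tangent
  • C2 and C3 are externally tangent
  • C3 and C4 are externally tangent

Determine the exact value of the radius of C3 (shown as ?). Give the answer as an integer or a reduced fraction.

20

1. [ext C2·C3]  r_C3² + 24r_C3 − 880 = 0  ⇒  r_C3 = 20 (r>0 drops 1)
2. [ext C3·C4]  r_C3² + 24r_C3 − 880 = 0  ⇒  r_C3 = 20 (r>0 drops 1)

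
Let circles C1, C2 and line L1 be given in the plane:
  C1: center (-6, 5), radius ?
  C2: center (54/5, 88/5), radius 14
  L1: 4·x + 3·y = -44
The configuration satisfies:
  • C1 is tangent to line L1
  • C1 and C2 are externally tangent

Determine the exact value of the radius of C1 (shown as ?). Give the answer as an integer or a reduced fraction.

1. [C1‖L1]  r_C1² − 49 = 0  ⇒  r_C1 = 7 (r>0 drops 1)
2. [ext C1·C2]  r_C1² + 28r_C1 − 245 = 0  ⇒  r_C1 = 7 (r>0 drops 1)

7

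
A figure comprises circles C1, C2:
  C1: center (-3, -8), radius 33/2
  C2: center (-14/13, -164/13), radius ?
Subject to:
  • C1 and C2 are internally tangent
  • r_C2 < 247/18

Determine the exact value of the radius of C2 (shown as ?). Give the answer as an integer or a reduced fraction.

1. [int C1,C2]  r_C2² − 33r_C2 + 989/4 = 0  ⇒  r_C2 = 23/2 or 43/2
2. given r_C2 < 247/18: keep 23/2

23/2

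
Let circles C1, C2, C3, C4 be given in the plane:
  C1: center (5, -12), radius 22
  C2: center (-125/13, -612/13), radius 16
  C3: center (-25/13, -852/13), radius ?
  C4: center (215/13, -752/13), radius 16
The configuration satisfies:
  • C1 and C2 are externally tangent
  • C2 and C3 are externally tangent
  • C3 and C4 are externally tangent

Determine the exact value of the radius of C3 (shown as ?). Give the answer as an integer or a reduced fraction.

4

1. [ext C2·C3]  r_C3² + 32r_C3 − 144 = 0  ⇒  r_C3 = 4 (r>0 drops 1)
2. [ext C3·C4]  r_C3² + 32r_C3 − 144 = 0  ⇒  r_C3 = 4 (r>0 drops 1)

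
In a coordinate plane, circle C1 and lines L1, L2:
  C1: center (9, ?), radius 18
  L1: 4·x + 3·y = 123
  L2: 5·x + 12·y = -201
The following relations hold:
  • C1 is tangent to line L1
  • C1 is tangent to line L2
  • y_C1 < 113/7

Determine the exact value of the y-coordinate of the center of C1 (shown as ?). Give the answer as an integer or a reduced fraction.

-1

1. [C1‖L1]  y_C1² − 58y_C1 − 59 = 0  ⇒  y_C1 = -1 or 59
2. [C1‖L2]  y_C1² + 41y_C1 + 40 = 0  ⇒  y_C1 = -40 or -1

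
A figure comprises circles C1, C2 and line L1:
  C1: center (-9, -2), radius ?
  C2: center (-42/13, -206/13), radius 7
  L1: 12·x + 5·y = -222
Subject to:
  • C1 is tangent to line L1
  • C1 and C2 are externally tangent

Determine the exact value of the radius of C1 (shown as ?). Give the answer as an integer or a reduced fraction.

8

1. [C1‖L1]  r_C1² − 64 = 0  ⇒  r_C1 = 8 (r>0 drops 1)
2. [ext C1·C2]  r_C1² + 14r_C1 − 176 = 0  ⇒  r_C1 = 8 (r>0 drops 1)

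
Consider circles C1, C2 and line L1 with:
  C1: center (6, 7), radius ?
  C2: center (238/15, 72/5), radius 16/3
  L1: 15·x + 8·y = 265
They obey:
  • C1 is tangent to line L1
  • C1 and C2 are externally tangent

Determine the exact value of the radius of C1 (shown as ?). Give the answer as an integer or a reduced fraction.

1. [C1‖L1]  r_C1² − 49 = 0  ⇒  r_C1 = 7 (r>0 drops 1)
2. [ext C1·C2]  r_C1² + (32/3)r_C1 − 371/3 = 0  ⇒  r_C1 = 7 (r>0 drops 1)

7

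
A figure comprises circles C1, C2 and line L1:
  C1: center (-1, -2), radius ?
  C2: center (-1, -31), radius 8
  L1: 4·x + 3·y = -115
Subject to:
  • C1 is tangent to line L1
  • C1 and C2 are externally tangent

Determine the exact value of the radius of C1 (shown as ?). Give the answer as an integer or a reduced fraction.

21

1. [C1‖L1]  r_C1² − 441 = 0  ⇒  r_C1 = 21 (r>0 drops 1)
2. [ext C1·C2]  r_C1² + 16r_C1 − 777 = 0  ⇒  r_C1 = 21 (r>0 drops 1)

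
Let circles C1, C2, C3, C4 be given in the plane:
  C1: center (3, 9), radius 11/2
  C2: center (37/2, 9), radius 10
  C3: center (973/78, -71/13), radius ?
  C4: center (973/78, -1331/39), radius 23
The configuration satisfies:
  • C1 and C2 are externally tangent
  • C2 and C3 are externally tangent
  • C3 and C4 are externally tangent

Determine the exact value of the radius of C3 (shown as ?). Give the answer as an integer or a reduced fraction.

17/3

1. [ext C2·C3]  r_C3² + 20r_C3 − 1309/9 = 0  ⇒  r_C3 = 17/3 (r>0 drops 1)
2. [ext C3·C4]  r_C3² + 46r_C3 − 2635/9 = 0  ⇒  r_C3 = 17/3 (r>0 drops 1)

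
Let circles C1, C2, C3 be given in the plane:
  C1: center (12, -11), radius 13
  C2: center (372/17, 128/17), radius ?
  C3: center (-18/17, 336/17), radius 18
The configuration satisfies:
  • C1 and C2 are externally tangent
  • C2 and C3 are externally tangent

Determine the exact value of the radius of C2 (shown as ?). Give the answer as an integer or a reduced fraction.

8

1. [ext C1·C2]  r_C2² + 26r_C2 − 272 = 0  ⇒  r_C2 = 8 (r>0 drops 1)
2. [ext C2·C3]  r_C2² + 36r_C2 − 352 = 0  ⇒  r_C2 = 8 (r>0 drops 1)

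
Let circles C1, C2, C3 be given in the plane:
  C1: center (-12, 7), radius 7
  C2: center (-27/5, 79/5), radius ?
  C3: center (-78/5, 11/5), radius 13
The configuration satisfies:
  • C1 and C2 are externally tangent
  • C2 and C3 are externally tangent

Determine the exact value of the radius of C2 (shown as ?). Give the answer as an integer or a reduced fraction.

1. [ext C1·C2]  r_C2² + 14r_C2 − 72 = 0  ⇒  r_C2 = 4 (r>0 drops 1)
2. [ext C2·C3]  r_C2² + 26r_C2 − 120 = 0  ⇒  r_C2 = 4 (r>0 drops 1)

4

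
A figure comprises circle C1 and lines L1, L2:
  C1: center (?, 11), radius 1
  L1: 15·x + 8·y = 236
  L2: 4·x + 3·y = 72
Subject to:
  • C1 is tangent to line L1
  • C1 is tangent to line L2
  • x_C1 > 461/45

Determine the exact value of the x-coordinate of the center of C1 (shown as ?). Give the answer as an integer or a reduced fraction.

1. [C1‖L1]  x_C1² − (296/15)x_C1 + 1441/15 = 0  ⇒  x_C1 = 131/15 or 11
2. [C1‖L2]  x_C1² − (39/2)x_C1 + 187/2 = 0  ⇒  x_C1 = 17/2 or 11

11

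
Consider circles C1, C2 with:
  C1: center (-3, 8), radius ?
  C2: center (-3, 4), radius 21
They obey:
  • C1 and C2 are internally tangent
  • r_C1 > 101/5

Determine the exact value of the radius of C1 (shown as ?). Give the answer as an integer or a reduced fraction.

1. [int C1,C2]  r_C1² − 42r_C1 + 425 = 0  ⇒  r_C1 = 17 or 25
2. given r_C1 > 101/5: keep 25

25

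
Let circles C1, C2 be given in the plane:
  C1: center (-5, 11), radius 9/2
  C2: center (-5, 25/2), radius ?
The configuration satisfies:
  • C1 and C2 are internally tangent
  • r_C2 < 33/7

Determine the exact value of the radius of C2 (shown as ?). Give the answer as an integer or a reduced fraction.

1. [int C1,C2]  r_C2² − 9r_C2 + 18 = 0  ⇒  r_C2 = 3 or 6
2. given r_C2 < 33/7: keep 3

3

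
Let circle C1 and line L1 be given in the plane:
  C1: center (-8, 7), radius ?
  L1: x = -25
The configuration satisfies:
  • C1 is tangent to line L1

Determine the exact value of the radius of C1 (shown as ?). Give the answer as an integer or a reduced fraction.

1. [C1‖L1]  r_C1² − 289 = 0  ⇒  r_C1 = 17 (r>0 drops 1)

17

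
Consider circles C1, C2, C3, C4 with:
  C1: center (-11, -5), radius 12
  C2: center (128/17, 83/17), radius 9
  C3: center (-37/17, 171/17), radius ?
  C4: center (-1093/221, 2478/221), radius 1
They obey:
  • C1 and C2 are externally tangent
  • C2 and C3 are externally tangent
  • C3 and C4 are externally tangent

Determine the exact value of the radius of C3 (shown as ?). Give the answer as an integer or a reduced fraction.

1. [ext C2·C3]  r_C3² + 18r_C3 − 40 = 0  ⇒  r_C3 = 2 (r>0 drops 1)
2. [ext C3·C4]  r_C3² + 2r_C3 − 8 = 0  ⇒  r_C3 = 2 (r>0 drops 1)

2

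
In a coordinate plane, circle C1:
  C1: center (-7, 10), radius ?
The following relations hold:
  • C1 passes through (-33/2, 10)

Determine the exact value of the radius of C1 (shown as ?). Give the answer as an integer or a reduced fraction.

1. [C1∋P]  r_C1² − 361/4 = 0  ⇒  r_C1 = 19/2 (r>0 drops 1)

19/2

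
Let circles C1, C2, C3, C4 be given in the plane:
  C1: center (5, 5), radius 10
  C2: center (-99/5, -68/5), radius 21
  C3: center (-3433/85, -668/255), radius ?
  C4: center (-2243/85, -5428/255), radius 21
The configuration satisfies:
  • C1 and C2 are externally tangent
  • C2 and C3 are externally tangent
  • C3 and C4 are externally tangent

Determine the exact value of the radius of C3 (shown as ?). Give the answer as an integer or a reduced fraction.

7/3

1. [ext C2·C3]  r_C3² + 42r_C3 − 931/9 = 0  ⇒  r_C3 = 7/3 (r>0 drops 1)
2. [ext C3·C4]  r_C3² + 42r_C3 − 931/9 = 0  ⇒  r_C3 = 7/3 (r>0 drops 1)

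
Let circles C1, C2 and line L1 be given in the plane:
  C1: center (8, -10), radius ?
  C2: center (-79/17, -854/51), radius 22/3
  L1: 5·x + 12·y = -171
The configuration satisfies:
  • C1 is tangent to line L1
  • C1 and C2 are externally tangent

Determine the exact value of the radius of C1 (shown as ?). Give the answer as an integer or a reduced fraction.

1. [C1‖L1]  r_C1² − 49 = 0  ⇒  r_C1 = 7 (r>0 drops 1)
2. [ext C1·C2]  r_C1² + (44/3)r_C1 − 455/3 = 0  ⇒  r_C1 = 7 (r>0 drops 1)

7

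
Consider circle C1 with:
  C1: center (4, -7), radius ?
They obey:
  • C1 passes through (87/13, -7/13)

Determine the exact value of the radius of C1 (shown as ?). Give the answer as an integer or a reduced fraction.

1. [C1∋P]  r_C1² − 49 = 0  ⇒  r_C1 = 7 (r>0 drops 1)

7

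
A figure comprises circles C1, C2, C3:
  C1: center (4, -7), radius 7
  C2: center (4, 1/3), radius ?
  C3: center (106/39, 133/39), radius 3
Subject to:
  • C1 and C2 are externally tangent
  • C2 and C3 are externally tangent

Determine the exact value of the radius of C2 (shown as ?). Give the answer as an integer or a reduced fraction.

1. [ext C1·C2]  r_C2² + 14r_C2 − 43/9 = 0  ⇒  r_C2 = 1/3 (r>0 drops 1)
2. [ext C2·C3]  r_C2² + 6r_C2 − 19/9 = 0  ⇒  r_C2 = 1/3 (r>0 drops 1)

1/3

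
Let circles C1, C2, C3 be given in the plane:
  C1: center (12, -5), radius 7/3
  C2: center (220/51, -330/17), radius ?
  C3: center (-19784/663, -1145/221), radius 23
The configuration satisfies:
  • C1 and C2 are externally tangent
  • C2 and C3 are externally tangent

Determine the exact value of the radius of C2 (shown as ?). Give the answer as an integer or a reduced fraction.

14

1. [ext C1·C2]  r_C2² + (14/3)r_C2 − 784/3 = 0  ⇒  r_C2 = 14 (r>0 drops 1)
2. [ext C2·C3]  r_C2² + 46r_C2 − 840 = 0  ⇒  r_C2 = 14 (r>0 drops 1)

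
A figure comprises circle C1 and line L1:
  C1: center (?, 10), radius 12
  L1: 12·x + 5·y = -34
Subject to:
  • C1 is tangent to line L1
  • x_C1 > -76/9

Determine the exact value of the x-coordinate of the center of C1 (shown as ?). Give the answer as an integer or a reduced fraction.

6

1. [C1‖L1]  x_C1² + 14x_C1 − 120 = 0  ⇒  x_C1 = -20 or 6
2. given x_C1 > -76/9: keep 6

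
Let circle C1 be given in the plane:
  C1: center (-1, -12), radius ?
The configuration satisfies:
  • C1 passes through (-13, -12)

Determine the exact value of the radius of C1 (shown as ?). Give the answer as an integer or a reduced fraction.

1. [C1∋P]  r_C1² − 144 = 0  ⇒  r_C1 = 12 (r>0 drops 1)

12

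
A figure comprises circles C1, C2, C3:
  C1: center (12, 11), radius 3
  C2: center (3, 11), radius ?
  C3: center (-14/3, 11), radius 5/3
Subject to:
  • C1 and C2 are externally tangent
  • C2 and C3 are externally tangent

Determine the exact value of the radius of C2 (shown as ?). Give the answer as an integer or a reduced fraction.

1. [ext C1·C2]  r_C2² + 6r_C2 − 72 = 0  ⇒  r_C2 = 6 (r>0 drops 1)
2. [ext C2·C3]  r_C2² + (10/3)r_C2 − 56 = 0  ⇒  r_C2 = 6 (r>0 drops 1)

6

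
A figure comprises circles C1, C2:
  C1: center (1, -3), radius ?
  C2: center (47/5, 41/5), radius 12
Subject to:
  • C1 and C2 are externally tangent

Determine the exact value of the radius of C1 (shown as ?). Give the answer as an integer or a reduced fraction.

2

1. [ext C1·C2]  r_C1² + 24r_C1 − 52 = 0  ⇒  r_C1 = 2 (r>0 drops 1)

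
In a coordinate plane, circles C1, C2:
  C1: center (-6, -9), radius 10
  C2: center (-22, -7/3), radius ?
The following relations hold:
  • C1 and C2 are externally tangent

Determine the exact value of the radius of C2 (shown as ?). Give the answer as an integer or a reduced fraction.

1. [ext C1·C2]  r_C2² + 20r_C2 − 1804/9 = 0  ⇒  r_C2 = 22/3 (r>0 drops 1)

22/3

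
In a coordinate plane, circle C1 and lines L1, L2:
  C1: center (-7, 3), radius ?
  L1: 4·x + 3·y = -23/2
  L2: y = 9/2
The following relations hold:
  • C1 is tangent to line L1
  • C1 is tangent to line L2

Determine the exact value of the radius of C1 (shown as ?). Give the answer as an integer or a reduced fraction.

3/2

1. [C1‖L1]  r_C1² − 9/4 = 0  ⇒  r_C1 = 3/2 (r>0 drops 1)
2. [C1‖L2]  r_C1² − 9/4 = 0  ⇒  r_C1 = 3/2 (r>0 drops 1)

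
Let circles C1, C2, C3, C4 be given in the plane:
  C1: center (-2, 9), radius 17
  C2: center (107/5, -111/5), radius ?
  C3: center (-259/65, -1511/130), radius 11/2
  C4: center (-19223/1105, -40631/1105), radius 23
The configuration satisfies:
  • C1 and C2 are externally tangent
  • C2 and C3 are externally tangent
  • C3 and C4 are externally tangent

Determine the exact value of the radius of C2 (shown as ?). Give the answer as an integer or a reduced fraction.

22

1. [ext C1·C2]  r_C2² + 34r_C2 − 1232 = 0  ⇒  r_C2 = 22 (r>0 drops 1)
2. [ext C2·C3]  r_C2² + 11r_C2 − 726 = 0  ⇒  r_C2 = 22 (r>0 drops 1)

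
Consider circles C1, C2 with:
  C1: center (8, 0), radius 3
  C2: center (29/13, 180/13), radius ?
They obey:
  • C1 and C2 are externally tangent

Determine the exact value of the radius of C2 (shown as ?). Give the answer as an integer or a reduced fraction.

12

1. [ext C1·C2]  r_C2² + 6r_C2 − 216 = 0  ⇒  r_C2 = 12 (r>0 drops 1)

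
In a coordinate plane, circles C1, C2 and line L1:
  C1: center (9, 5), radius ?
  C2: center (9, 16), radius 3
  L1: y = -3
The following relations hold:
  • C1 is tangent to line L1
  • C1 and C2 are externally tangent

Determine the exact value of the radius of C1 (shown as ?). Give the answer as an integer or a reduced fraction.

8

1. [C1‖L1]  r_C1² − 64 = 0  ⇒  r_C1 = 8 (r>0 drops 1)
2. [ext C1·C2]  r_C1² + 6r_C1 − 112 = 0  ⇒  r_C1 = 8 (r>0 drops 1)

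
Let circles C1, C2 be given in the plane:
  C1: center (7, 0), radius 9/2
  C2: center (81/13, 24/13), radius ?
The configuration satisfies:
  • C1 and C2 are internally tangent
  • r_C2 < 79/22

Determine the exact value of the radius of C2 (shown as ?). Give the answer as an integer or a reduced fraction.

1. [int C1,C2]  r_C2² − 9r_C2 + 65/4 = 0  ⇒  r_C2 = 5/2 or 13/2
2. given r_C2 < 79/22: keep 5/2

5/2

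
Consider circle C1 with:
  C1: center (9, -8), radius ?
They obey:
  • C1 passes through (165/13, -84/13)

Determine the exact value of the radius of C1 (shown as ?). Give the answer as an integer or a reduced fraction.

1. [C1∋P]  r_C1² − 16 = 0  ⇒  r_C1 = 4 (r>0 drops 1)

4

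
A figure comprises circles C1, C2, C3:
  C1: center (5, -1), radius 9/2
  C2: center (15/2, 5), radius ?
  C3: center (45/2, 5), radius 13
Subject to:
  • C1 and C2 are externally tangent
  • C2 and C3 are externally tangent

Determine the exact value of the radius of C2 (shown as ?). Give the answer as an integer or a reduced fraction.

1. [ext C1·C2]  r_C2² + 9r_C2 − 22 = 0  ⇒  r_C2 = 2 (r>0 drops 1)
2. [ext C2·C3]  r_C2² + 26r_C2 − 56 = 0  ⇒  r_C2 = 2 (r>0 drops 1)

2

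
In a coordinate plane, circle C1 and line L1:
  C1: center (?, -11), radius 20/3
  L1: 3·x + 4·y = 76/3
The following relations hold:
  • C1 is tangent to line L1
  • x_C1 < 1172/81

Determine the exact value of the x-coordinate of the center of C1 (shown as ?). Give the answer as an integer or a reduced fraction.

1. [C1‖L1]  x_C1² − (416/9)x_C1 + 1232/3 = 0  ⇒  x_C1 = 12 or 308/9
2. given x_C1 < 1172/81: keep 12

12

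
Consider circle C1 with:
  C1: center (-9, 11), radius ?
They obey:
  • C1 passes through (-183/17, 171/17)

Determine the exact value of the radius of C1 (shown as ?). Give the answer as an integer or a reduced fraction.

1. [C1∋P]  r_C1² − 4 = 0  ⇒  r_C1 = 2 (r>0 drops 1)

2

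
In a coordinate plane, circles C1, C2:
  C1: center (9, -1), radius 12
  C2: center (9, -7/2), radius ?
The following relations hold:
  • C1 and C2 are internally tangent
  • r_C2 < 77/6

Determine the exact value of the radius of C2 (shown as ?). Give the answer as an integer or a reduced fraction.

19/2

1. [int C1,C2]  r_C2² − 24r_C2 + 551/4 = 0  ⇒  r_C2 = 19/2 or 29/2
2. given r_C2 < 77/6: keep 19/2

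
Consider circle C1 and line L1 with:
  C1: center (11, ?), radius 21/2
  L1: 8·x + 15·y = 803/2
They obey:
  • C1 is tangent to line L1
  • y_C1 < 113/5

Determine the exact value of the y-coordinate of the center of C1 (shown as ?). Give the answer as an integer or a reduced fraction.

9

1. [C1‖L1]  y_C1² − (209/5)y_C1 + 1476/5 = 0  ⇒  y_C1 = 9 or 164/5
2. given y_C1 < 113/5: keep 9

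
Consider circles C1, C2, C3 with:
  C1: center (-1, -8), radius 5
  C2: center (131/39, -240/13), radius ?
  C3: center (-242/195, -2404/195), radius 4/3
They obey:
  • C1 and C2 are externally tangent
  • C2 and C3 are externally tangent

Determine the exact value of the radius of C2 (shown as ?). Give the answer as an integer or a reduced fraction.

1. [ext C1·C2]  r_C2² + 10r_C2 − 931/9 = 0  ⇒  r_C2 = 19/3 (r>0 drops 1)
2. [ext C2·C3]  r_C2² + (8/3)r_C2 − 57 = 0  ⇒  r_C2 = 19/3 (r>0 drops 1)

19/3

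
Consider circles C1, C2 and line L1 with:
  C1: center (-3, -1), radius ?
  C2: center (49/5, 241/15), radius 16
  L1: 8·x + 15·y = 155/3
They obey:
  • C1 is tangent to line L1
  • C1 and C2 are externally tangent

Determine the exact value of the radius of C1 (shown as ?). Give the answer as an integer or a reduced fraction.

16/3

1. [C1‖L1]  r_C1² − 256/9 = 0  ⇒  r_C1 = 16/3 (r>0 drops 1)
2. [ext C1·C2]  r_C1² + 32r_C1 − 1792/9 = 0  ⇒  r_C1 = 16/3 (r>0 drops 1)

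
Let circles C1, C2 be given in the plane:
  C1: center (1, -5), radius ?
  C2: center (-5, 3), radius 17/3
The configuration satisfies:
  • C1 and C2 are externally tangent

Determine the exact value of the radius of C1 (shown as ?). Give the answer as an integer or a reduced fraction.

1. [ext C1·C2]  r_C1² + (34/3)r_C1 − 611/9 = 0  ⇒  r_C1 = 13/3 (r>0 drops 1)

13/3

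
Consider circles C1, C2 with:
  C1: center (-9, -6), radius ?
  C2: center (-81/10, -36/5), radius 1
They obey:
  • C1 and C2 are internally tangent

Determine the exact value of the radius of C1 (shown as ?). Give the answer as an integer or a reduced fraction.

5/2

1. [int C1,C2]  r_C1² − 2r_C1 − 5/4 = 0  ⇒  r_C1 = 5/2 (r>0 drops 1)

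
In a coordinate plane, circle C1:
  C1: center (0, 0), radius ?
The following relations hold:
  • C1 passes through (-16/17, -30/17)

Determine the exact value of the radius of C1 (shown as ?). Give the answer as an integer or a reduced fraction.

1. [C1∋P]  r_C1² − 4 = 0  ⇒  r_C1 = 2 (r>0 drops 1)

2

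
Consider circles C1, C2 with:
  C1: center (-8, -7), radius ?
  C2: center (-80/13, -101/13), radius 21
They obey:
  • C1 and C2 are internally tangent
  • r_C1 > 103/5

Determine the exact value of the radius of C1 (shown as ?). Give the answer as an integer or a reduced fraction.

1. [int C1,C2]  r_C1² − 42r_C1 + 437 = 0  ⇒  r_C1 = 19 or 23
2. given r_C1 > 103/5: keep 23

23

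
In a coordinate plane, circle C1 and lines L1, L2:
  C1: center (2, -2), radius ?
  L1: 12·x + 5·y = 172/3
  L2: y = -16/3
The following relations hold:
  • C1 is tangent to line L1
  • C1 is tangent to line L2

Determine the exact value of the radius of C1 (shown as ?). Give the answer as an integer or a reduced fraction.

1. [C1‖L1]  r_C1² − 100/9 = 0  ⇒  r_C1 = 10/3 (r>0 drops 1)
2. [C1‖L2]  r_C1² − 100/9 = 0  ⇒  r_C1 = 10/3 (r>0 drops 1)

10/3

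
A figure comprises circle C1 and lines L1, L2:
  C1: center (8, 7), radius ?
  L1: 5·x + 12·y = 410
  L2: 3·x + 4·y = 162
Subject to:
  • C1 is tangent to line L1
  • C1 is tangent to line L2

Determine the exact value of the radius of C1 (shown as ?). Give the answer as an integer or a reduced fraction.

1. [C1‖L1]  r_C1² − 484 = 0  ⇒  r_C1 = 22 (r>0 drops 1)
2. [C1‖L2]  r_C1² − 484 = 0  ⇒  r_C1 = 22 (r>0 drops 1)

22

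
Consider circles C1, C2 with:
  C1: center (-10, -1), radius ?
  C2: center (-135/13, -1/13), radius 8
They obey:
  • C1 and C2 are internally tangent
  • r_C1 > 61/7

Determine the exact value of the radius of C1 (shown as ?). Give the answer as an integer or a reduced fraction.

1. [int C1,C2]  r_C1² − 16r_C1 + 63 = 0  ⇒  r_C1 = 7 or 9
2. given r_C1 > 61/7: keep 9

9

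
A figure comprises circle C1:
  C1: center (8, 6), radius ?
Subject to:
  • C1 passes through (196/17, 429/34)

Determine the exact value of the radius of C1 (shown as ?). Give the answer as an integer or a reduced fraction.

1. [C1∋P]  r_C1² − 225/4 = 0  ⇒  r_C1 = 15/2 (r>0 drops 1)

15/2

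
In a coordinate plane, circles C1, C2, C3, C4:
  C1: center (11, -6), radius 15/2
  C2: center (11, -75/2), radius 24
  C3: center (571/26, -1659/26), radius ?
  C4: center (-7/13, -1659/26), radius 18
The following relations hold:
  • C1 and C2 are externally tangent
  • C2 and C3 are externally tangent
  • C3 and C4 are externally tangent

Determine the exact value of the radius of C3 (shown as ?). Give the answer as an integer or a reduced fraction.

9/2

1. [ext C2·C3]  r_C3² + 48r_C3 − 945/4 = 0  ⇒  r_C3 = 9/2 (r>0 drops 1)
2. [ext C3·C4]  r_C3² + 36r_C3 − 729/4 = 0  ⇒  r_C3 = 9/2 (r>0 drops 1)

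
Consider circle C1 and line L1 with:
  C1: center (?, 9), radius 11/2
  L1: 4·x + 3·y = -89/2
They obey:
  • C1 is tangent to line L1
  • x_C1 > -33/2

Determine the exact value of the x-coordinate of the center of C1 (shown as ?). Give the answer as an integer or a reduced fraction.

-11

1. [C1‖L1]  x_C1² + (143/4)x_C1 + 1089/4 = 0  ⇒  x_C1 = -99/4 or -11
2. given x_C1 > -33/2: keep -11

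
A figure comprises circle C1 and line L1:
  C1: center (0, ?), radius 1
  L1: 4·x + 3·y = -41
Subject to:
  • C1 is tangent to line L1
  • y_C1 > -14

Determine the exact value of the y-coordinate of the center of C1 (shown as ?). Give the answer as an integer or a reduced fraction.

-12

1. [C1‖L1]  y_C1² + (82/3)y_C1 + 184 = 0  ⇒  y_C1 = -46/3 or -12
2. given y_C1 > -14: keep -12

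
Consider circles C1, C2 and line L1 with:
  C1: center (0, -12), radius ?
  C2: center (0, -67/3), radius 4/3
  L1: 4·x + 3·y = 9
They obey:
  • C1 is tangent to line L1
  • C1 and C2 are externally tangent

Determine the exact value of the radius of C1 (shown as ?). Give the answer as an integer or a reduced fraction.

1. [C1‖L1]  r_C1² − 81 = 0  ⇒  r_C1 = 9 (r>0 drops 1)
2. [ext C1·C2]  r_C1² + (8/3)r_C1 − 105 = 0  ⇒  r_C1 = 9 (r>0 drops 1)

9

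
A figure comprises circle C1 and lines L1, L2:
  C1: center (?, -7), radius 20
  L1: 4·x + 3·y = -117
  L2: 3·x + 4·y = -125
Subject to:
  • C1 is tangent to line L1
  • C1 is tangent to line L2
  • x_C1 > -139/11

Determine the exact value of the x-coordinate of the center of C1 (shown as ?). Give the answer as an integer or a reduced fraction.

1

1. [C1‖L1]  x_C1² + 48x_C1 − 49 = 0  ⇒  x_C1 = -49 or 1
2. [C1‖L2]  x_C1² + (194/3)x_C1 − 197/3 = 0  ⇒  x_C1 = -197/3 or 1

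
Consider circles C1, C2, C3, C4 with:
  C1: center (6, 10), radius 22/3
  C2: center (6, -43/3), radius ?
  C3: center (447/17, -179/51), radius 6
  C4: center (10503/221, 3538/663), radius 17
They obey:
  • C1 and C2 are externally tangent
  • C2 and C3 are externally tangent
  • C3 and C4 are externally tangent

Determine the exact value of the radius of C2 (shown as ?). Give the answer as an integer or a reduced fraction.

1. [ext C1·C2]  r_C2² + (44/3)r_C2 − 1615/3 = 0  ⇒  r_C2 = 17 (r>0 drops 1)
2. [ext C2·C3]  r_C2² + 12r_C2 − 493 = 0  ⇒  r_C2 = 17 (r>0 drops 1)

17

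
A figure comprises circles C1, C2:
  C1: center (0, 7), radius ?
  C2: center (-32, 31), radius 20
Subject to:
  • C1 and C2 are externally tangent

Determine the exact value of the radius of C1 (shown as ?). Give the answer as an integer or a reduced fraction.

1. [ext C1·C2]  r_C1² + 40r_C1 − 1200 = 0  ⇒  r_C1 = 20 (r>0 drops 1)

20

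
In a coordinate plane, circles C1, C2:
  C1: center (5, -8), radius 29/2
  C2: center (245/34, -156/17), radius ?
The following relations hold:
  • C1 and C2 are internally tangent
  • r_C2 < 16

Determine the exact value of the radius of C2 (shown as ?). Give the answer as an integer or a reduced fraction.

1. [int C1,C2]  r_C2² − 29r_C2 + 204 = 0  ⇒  r_C2 = 12 or 17
2. given r_C2 < 16: keep 12

12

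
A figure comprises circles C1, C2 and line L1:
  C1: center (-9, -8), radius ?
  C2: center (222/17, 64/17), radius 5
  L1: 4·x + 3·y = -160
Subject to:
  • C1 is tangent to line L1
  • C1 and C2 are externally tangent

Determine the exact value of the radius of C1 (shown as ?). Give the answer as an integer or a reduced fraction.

1. [C1‖L1]  r_C1² − 400 = 0  ⇒  r_C1 = 20 (r>0 drops 1)
2. [ext C1·C2]  r_C1² + 10r_C1 − 600 = 0  ⇒  r_C1 = 20 (r>0 drops 1)

20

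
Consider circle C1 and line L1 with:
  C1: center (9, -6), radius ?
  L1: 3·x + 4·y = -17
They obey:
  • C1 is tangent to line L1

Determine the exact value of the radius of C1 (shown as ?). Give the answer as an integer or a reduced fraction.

4

1. [C1‖L1]  r_C1² − 16 = 0  ⇒  r_C1 = 4 (r>0 drops 1)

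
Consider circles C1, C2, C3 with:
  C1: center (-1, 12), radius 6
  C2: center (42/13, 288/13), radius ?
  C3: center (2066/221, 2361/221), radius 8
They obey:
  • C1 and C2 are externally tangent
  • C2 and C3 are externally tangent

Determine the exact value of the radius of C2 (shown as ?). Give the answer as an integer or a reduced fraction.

5

1. [ext C1·C2]  r_C2² + 12r_C2 − 85 = 0  ⇒  r_C2 = 5 (r>0 drops 1)
2. [ext C2·C3]  r_C2² + 16r_C2 − 105 = 0  ⇒  r_C2 = 5 (r>0 drops 1)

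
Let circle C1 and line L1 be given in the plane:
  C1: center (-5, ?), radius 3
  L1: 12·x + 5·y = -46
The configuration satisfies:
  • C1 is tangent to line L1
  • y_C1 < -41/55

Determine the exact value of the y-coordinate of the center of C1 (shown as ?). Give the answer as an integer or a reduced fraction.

-5

1. [C1‖L1]  y_C1² − (28/5)y_C1 − 53 = 0  ⇒  y_C1 = -5 or 53/5
2. given y_C1 < -41/55: keep -5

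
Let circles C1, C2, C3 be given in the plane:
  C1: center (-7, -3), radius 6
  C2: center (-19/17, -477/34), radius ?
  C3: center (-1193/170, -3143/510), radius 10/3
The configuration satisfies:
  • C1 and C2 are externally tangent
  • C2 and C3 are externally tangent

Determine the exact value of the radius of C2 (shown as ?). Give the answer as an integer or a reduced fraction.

1. [ext C1·C2]  r_C2² + 12r_C2 − 481/4 = 0  ⇒  r_C2 = 13/2 (r>0 drops 1)
2. [ext C2·C3]  r_C2² + (20/3)r_C2 − 1027/12 = 0  ⇒  r_C2 = 13/2 (r>0 drops 1)

13/2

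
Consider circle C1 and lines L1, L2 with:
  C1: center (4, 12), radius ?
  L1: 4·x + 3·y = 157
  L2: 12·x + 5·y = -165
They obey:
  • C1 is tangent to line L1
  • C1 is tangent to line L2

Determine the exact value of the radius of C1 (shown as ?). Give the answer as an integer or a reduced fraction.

21

1. [C1‖L1]  r_C1² − 441 = 0  ⇒  r_C1 = 21 (r>0 drops 1)
2. [C1‖L2]  r_C1² − 441 = 0  ⇒  r_C1 = 21 (r>0 drops 1)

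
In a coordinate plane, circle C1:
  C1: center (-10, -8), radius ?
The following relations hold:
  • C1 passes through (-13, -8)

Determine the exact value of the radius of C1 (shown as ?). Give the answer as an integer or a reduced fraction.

1. [C1∋P]  r_C1² − 9 = 0  ⇒  r_C1 = 3 (r>0 drops 1)

3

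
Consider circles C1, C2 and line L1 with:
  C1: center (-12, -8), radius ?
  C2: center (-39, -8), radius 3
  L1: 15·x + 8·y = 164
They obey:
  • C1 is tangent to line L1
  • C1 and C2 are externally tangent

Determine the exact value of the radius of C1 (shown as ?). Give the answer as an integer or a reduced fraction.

24

1. [C1‖L1]  r_C1² − 576 = 0  ⇒  r_C1 = 24 (r>0 drops 1)
2. [ext C1·C2]  r_C1² + 6r_C1 − 720 = 0  ⇒  r_C1 = 24 (r>0 drops 1)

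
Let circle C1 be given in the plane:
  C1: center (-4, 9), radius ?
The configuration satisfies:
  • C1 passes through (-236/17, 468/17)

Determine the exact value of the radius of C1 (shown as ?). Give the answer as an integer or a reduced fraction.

21

1. [C1∋P]  r_C1² − 441 = 0  ⇒  r_C1 = 21 (r>0 drops 1)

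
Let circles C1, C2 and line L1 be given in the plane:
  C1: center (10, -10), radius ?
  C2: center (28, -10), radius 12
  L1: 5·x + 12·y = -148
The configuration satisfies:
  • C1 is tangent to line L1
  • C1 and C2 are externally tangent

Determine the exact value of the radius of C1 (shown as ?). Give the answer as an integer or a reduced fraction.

1. [C1‖L1]  r_C1² − 36 = 0  ⇒  r_C1 = 6 (r>0 drops 1)
2. [ext C1·C2]  r_C1² + 24r_C1 − 180 = 0  ⇒  r_C1 = 6 (r>0 drops 1)

6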